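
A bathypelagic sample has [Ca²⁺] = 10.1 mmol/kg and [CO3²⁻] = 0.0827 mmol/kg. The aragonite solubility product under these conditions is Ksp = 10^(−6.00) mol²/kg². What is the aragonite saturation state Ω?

Ω = 0.835

Ksp = 10^(−6.00) = 1.000×10^-6
Ω = [Ca²⁺][CO3²⁻]/Ksp = (10.1×10^-3)(0.0827×10^-3) / 1.000×10^-6 = 0.835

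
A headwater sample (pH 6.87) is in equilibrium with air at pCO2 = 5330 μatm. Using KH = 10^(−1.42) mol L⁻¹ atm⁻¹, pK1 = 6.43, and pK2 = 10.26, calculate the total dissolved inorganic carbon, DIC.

DIC = 0.761 mmol/L

[CO2*] = KH · pCO2 = 10^(−1.42) × 5330×10^-6 = 2.026×10^-4 mol/L
α₀ = 1/(1 + K1/[H⁺] + K1K2/[H⁺]²) = 1/(1 + 10^+0.44 + 10^-2.95) = 0.2663
DIC = [CO2*]/α₀ = 2.026×10^-4 / 0.2663 = 0.761 mmol/L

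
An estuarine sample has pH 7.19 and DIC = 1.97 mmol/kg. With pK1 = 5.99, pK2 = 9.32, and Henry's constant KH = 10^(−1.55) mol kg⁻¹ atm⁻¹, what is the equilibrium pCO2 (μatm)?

α₀ = 1 / (1 + K1/[H⁺] + K1K2/[H⁺]²) = 1 / (1 + 10^+1.20 + 10^-0.93)
   = 1 / (1 + 15.849 + 0.11749) = 1/16.966 = 0.05894
[CO2*] = α₀ × DIC = 0.05894 × 1.97 = 0.1161 mmol/kg
pCO2 = [CO2*]/KH = 1.161×10^-4 / 2.818×10^-2 = 4120 μatm

pCO2 = 4120 μatm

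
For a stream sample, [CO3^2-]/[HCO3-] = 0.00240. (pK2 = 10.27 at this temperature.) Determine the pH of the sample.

From K2 = [H⁺][CO3^2-]/[HCO3-]:  pH = pK2 + log₁₀([CO3^2-]/[HCO3-])
log₁₀(0.00240) = -2.620
pH = 10.27 + (-2.620) = 7.65

pH = 7.65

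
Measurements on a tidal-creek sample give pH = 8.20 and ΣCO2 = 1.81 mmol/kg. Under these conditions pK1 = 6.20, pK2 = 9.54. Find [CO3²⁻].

[CO3²⁻] = 0.0784 mmol/kg

α₂ = 1 / (1 + [H⁺]/K2 + [H⁺]²/(K1K2)) = 1 / (1 + 10^+1.34 + 10^-0.66)
   = 1 / (1 + 21.878 + 0.21878) = 1/23.096 = 0.04330
[CO3²⁻] = α₂ × DIC = 0.04330 × 1.81 = 0.0784 mmol/kg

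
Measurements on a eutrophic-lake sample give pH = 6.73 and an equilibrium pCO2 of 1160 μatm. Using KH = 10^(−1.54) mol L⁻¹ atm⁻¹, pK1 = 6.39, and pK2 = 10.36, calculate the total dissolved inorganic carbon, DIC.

[CO2*] = KH · pCO2 = 10^(−1.54) × 1160×10^-6 = 3.345×10^-5 mol/L
α₀ = 1/(1 + K1/[H⁺] + K1K2/[H⁺]²) = 1/(1 + 10^+0.34 + 10^-3.29) = 0.3136
DIC = [CO2*]/α₀ = 3.345×10^-5 / 0.3136 = 0.107 mmol/L

DIC = 0.107 mmol/L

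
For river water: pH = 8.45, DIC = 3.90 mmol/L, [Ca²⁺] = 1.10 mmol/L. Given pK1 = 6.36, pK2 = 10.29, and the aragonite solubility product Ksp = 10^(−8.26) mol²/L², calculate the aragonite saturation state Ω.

α₂ = 1 / (1 + [H⁺]/K2 + [H⁺]²/(K1K2)) = 1 / (1 + 10^+1.84 + 10^-0.25)
   = 1 / (1 + 69.183 + 0.56234) = 1/70.745 = 0.01414
[CO3²⁻] = α₂ × DIC = 0.01414 × 3.90 = 0.05513 mmol/L
Ksp = 10^(−8.26) = 5.495×10^-9
Ω = [Ca²⁺][CO3²⁻]/Ksp = (1.10×10^-3)(5.513×10^-5) / 5.495×10^-9 = 11.0

Ω = 11.0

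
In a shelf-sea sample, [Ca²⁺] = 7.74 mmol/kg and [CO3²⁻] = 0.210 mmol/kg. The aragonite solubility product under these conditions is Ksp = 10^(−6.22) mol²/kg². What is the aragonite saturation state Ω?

Ksp = 10^(−6.22) = 6.026×10^-7
Ω = [Ca²⁺][CO3²⁻]/Ksp = (7.74×10^-3)(0.210×10^-3) / 6.026×10^-7 = 2.70

Ω = 2.70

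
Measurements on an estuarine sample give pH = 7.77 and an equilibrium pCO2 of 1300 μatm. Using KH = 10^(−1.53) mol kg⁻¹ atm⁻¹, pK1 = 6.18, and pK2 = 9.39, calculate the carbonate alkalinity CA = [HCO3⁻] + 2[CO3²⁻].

[CO2*] = KH · pCO2 = 10^(−1.53) × 1300×10^-6 = 3.837×10^-5 mol/kg
α₀ = 1/(1 + K1/[H⁺] + K1K2/[H⁺]²) = 1/(1 + 10^+1.59 + 10^-0.03) = 0.02449
DIC = [CO2*]/α₀ = 3.837×10^-5 / 0.02449 = 1.567 mmol/kg
CA = (α₁ + 2α₂)·DIC = (0.9527 + 2×0.02285) × 1.567 = 1.56 mmol/kg

CA = 1.56 mmol/kg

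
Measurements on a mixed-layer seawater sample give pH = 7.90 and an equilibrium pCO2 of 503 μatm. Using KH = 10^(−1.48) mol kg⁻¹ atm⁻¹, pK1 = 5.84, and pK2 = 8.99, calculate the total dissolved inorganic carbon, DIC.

DIC = 2.08 mmol/kg

[CO2*] = KH · pCO2 = 10^(−1.48) × 503×10^-6 = 1.666×10^-5 mol/kg
α₀ = 1/(1 + K1/[H⁺] + K1K2/[H⁺]²) = 1/(1 + 10^+2.06 + 10^+0.97) = 0.007991
DIC = [CO2*]/α₀ = 1.666×10^-5 / 0.007991 = 2.08 mmol/kg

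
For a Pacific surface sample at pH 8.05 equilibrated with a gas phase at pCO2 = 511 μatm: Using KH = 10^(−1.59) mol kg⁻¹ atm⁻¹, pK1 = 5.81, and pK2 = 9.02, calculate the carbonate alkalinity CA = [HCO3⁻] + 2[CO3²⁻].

[CO2*] = KH · pCO2 = 10^(−1.59) × 511×10^-6 = 1.313×10^-5 mol/kg
α₀ = 1/(1 + K1/[H⁺] + K1K2/[H⁺]²) = 1/(1 + 10^+2.24 + 10^+1.27) = 0.005171
DIC = [CO2*]/α₀ = 1.313×10^-5 / 0.005171 = 2.540 mmol/kg
CA = (α₁ + 2α₂)·DIC = (0.8985 + 2×0.09628) × 2.540 = 2.77 mmol/kg

CA = 2.77 mmol/kg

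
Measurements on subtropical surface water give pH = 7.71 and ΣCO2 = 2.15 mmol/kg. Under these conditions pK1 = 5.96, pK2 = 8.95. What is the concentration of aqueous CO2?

α₀ = 1 / (1 + K1/[H⁺] + K1K2/[H⁺]²) = 1 / (1 + 10^+1.75 + 10^+0.51)
   = 1 / (1 + 56.234 + 3.2359) = 1/60.470 = 0.01654
[CO2*] = α₀ × DIC = 0.01654 × 2.15 = 0.0356 mmol/kg

[CO2*] = 0.0356 mmol/kg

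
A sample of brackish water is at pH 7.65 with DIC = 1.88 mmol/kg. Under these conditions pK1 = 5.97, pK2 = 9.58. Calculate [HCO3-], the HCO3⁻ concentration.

α₁ = 1 / (1 + [H⁺]/K1 + K2/[H⁺]) = 1 / (1 + 10^-1.68 + 10^-1.93)
   = 1 / (1 + 0.020893 + 0.011749) = 1/1.0326 = 0.9684
[HCO3⁻] = α₁ × DIC = 0.9684 × 1.88 = 1.82 mmol/kg

[HCO3⁻] = 1.82 mmol/kg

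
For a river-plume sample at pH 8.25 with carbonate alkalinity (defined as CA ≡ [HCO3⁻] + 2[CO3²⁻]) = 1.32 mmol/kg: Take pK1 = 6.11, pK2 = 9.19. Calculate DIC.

CA = [HCO3⁻] + 2[CO3²⁻] = (α₁ + 2α₂)·DIC
At pH 8.25: [H⁺]/K1 = 10^-2.14 = 0.0072444, K2/[H⁺] = 10^-0.94 = 0.11482
α₁ = 1/(1 + 0.0072444 + 0.11482) = 1/1.1221 = 0.8912; α₂ = α₁·K2/[H⁺] = 0.1023
α₁ + 2α₂ = 1.0959
DIC = CA / (α₁ + 2α₂) = 1.32 / 1.0959 = 1.20 mmol/kg

DIC = 1.20 mmol/kg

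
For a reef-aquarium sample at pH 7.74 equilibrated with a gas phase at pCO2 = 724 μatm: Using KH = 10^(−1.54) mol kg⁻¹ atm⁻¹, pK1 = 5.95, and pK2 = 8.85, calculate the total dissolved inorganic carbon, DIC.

[CO2*] = KH · pCO2 = 10^(−1.54) × 724×10^-6 = 2.088×10^-5 mol/kg
α₀ = 1/(1 + K1/[H⁺] + K1K2/[H⁺]²) = 1/(1 + 10^+1.79 + 10^+0.68) = 0.01483
DIC = [CO2*]/α₀ = 2.088×10^-5 / 0.01483 = 1.41 mmol/kg

DIC = 1.41 mmol/kg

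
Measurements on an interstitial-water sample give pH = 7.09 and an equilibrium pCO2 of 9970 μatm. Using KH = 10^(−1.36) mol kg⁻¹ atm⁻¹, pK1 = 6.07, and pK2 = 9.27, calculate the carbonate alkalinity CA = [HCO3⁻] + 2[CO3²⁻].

[CO2*] = KH · pCO2 = 10^(−1.36) × 9970×10^-6 = 4.352×10^-4 mol/kg
α₀ = 1/(1 + K1/[H⁺] + K1K2/[H⁺]²) = 1/(1 + 10^+1.02 + 10^-1.16) = 0.08665
DIC = [CO2*]/α₀ = 4.352×10^-4 / 0.08665 = 5.022 mmol/kg
CA = (α₁ + 2α₂)·DIC = (0.9074 + 2×0.005995) × 5.022 = 4.62 mmol/kg

CA = 4.62 mmol/kg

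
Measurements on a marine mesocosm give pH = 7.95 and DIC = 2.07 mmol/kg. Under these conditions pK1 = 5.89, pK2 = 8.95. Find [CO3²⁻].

α₂ = 1 / (1 + [H⁺]/K2 + [H⁺]²/(K1K2)) = 1 / (1 + 10^+1.00 + 10^-1.06)
   = 1 / (1 + 10.000 + 0.087096) = 1/11.087 = 0.09019
[CO3²⁻] = α₂ × DIC = 0.09019 × 2.07 = 0.187 mmol/kg

[CO3²⁻] = 0.187 mmol/kg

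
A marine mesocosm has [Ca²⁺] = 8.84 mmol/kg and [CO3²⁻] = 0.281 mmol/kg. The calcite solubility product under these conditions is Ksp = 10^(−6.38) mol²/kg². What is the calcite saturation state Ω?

Ksp = 10^(−6.38) = 4.169×10^-7
Ω = [Ca²⁺][CO3²⁻]/Ksp = (8.84×10^-3)(0.281×10^-3) / 4.169×10^-7 = 5.96

Ω = 5.96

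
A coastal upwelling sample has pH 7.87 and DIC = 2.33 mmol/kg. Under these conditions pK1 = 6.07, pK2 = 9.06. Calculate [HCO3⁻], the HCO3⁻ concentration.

[HCO3⁻] = 2.16 mmol/kg

α₁ = 1 / (1 + [H⁺]/K1 + K2/[H⁺]) = 1 / (1 + 10^-1.80 + 10^-1.19)
   = 1 / (1 + 0.015849 + 0.064565) = 1/1.0804 = 0.9256
[HCO3⁻] = α₁ × DIC = 0.9256 × 2.33 = 2.16 mmol/kg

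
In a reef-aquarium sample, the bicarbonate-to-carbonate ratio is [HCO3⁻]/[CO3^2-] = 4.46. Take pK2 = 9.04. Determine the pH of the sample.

From K2 = [H⁺][CO3^2-]/[HCO3⁻]:  pH = pK2 − log₁₀([HCO3⁻]/[CO3^2-])
log₁₀(4.46) = +0.649
pH = 9.04 − (+0.649) = 8.39

pH = 8.39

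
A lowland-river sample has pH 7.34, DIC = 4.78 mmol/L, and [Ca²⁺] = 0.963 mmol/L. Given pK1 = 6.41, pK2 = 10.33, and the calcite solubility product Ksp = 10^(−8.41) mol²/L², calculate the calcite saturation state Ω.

Ω = 1.08

α₂ = 1 / (1 + [H⁺]/K2 + [H⁺]²/(K1K2)) = 1 / (1 + 10^+2.99 + 10^+2.06)
   = 1 / (1 + 977.24 + 114.82) = 1/1093.1 = 0.0009149
[CO3²⁻] = α₂ × DIC = 0.0009149 × 4.78 = 0.004373 mmol/L = 4.373 μmol/L
Ksp = 10^(−8.41) = 3.890×10^-9
Ω = [Ca²⁺][CO3²⁻]/Ksp = (0.963×10^-3)(4.373×10^-6) / 3.890×10^-9 = 1.08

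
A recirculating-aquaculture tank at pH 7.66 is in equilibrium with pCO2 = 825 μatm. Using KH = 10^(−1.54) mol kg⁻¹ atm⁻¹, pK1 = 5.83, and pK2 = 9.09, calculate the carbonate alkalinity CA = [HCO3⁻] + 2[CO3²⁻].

CA = 1.73 mmol/kg

[CO2*] = KH · pCO2 = 10^(−1.54) × 825×10^-6 = 2.379×10^-5 mol/kg
α₀ = 1/(1 + K1/[H⁺] + K1K2/[H⁺]²) = 1/(1 + 10^+1.83 + 10^+0.40) = 0.01406
DIC = [CO2*]/α₀ = 2.379×10^-5 / 0.01406 = 1.692 mmol/kg
CA = (α₁ + 2α₂)·DIC = (0.9506 + 2×0.03532) × 1.692 = 1.73 mmol/kg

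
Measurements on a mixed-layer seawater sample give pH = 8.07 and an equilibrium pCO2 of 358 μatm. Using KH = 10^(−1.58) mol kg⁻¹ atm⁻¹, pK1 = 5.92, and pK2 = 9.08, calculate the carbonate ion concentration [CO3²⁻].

[CO2*] = KH · pCO2 = 10^(−1.58) × 358×10^-6 = 9.416×10^-6 mol/kg
α₀ = 1/(1 + K1/[H⁺] + K1K2/[H⁺]²) = 1/(1 + 10^+2.15 + 10^+1.14) = 0.006408
DIC = [CO2*]/α₀ = 9.416×10^-6 / 0.006408 = 1.469 mmol/kg
[CO3²⁻] = α₂·DIC; α₂ = 0.08845, so [CO3²⁻] = 0.08845 × 1.469 = 0.130 mmol/kg

[CO3²⁻] = 0.130 mmol/kg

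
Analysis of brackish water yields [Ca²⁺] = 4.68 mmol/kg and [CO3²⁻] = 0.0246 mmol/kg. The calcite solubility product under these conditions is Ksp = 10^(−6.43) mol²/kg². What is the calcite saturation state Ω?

Ksp = 10^(−6.43) = 3.715×10^-7
Ω = [Ca²⁺][CO3²⁻]/Ksp = (4.68×10^-3)(0.0246×10^-3) / 3.715×10^-7 = 0.310

Ω = 0.310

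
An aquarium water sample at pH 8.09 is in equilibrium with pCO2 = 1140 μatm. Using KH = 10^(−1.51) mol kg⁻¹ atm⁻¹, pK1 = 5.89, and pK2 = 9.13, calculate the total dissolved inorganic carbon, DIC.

DIC = 6.13 mmol/kg

[CO2*] = KH · pCO2 = 10^(−1.51) × 1140×10^-6 = 3.523×10^-5 mol/kg
α₀ = 1/(1 + K1/[H⁺] + K1K2/[H⁺]²) = 1/(1 + 10^+2.20 + 10^+1.16) = 0.005749
DIC = [CO2*]/α₀ = 3.523×10^-5 / 0.005749 = 6.13 mmol/kg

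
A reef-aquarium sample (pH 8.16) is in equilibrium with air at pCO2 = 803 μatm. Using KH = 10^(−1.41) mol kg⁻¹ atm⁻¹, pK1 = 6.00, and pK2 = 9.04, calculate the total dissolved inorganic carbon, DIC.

[CO2*] = KH · pCO2 = 10^(−1.41) × 803×10^-6 = 3.124×10^-5 mol/kg
α₀ = 1/(1 + K1/[H⁺] + K1K2/[H⁺]²) = 1/(1 + 10^+2.16 + 10^+1.28) = 0.006075
DIC = [CO2*]/α₀ = 3.124×10^-5 / 0.006075 = 5.14 mmol/kg

DIC = 5.14 mmol/kg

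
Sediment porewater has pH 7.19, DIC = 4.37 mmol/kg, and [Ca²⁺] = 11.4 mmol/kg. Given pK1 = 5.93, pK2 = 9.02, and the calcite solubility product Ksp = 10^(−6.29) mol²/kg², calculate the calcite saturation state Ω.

Ω = 1.34

α₂ = 1 / (1 + [H⁺]/K2 + [H⁺]²/(K1K2)) = 1 / (1 + 10^+1.83 + 10^+0.57)
   = 1 / (1 + 67.608 + 3.7154) = 1/72.324 = 0.01383
[CO3²⁻] = α₂ × DIC = 0.01383 × 4.37 = 0.06042 mmol/kg
Ksp = 10^(−6.29) = 5.129×10^-7
Ω = [Ca²⁺][CO3²⁻]/Ksp = (11.4×10^-3)(6.042×10^-5) / 5.129×10^-7 = 1.34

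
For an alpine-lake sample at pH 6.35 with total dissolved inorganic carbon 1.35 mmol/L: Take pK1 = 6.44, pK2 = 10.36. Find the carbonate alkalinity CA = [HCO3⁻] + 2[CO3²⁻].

CA = [HCO3⁻] + 2[CO3²⁻] = (α₁ + 2α₂)·DIC
At pH 6.35: [H⁺]/K1 = 10^0.09 = 1.2303, K2/[H⁺] = 10^-4.01 = 9.7724×10^-5
α₁ = 1/(1 + 1.2303 + 9.7724×10^-5) = 1/2.2304 = 0.4484; α₂ = α₁·K2/[H⁺] = 4.382×10^-5
α₁ + 2α₂ = 0.4484
CA = 0.4484 × 1.35 = 0.605 mmol/L

CA = 0.605 mmol/L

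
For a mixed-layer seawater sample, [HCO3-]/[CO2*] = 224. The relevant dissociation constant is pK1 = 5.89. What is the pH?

pH = 8.24

From K1 = [H⁺][HCO3-]/[CO2*]:  pH = pK1 + log₁₀([HCO3-]/[CO2*])
log₁₀(224) = +2.350
pH = 5.89 + (+2.350) = 8.24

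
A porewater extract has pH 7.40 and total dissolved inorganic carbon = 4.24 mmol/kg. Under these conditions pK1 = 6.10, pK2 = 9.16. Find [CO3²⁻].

[CO3²⁻] = 0.0690 mmol/kg

α₂ = 1 / (1 + [H⁺]/K2 + [H⁺]²/(K1K2)) = 1 / (1 + 10^+1.76 + 10^+0.46)
   = 1 / (1 + 57.544 + 2.8840) = 1/61.428 = 0.01628
[CO3²⁻] = α₂ × DIC = 0.01628 × 4.24 = 0.0690 mmol/kg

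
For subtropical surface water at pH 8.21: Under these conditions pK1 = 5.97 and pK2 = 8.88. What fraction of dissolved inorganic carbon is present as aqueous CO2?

α₀ = 0.00472

α₀ = 1 / (1 + K1/[H⁺] + K1K2/[H⁺]²) = 1 / (1 + 10^+2.24 + 10^+1.57)
   = 1 / (1 + 173.78 + 37.154) = 1/211.93 = 0.004718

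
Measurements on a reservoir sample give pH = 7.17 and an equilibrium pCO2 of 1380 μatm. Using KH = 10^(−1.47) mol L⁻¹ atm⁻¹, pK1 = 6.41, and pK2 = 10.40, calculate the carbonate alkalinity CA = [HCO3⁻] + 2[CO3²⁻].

CA = 0.269 mmol/L

[CO2*] = KH · pCO2 = 10^(−1.47) × 1380×10^-6 = 4.676×10^-5 mol/L
α₀ = 1/(1 + K1/[H⁺] + K1K2/[H⁺]²) = 1/(1 + 10^+0.76 + 10^-2.47) = 0.1480
DIC = [CO2*]/α₀ = 4.676×10^-5 / 0.1480 = 0.3160 mmol/L
CA = (α₁ + 2α₂)·DIC = (0.8515 + 2×0.0005014) × 0.3160 = 0.269 mmol/L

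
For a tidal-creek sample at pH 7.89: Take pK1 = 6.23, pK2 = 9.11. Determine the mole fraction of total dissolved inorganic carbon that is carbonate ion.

α₂ = 1 / (1 + [H⁺]/K2 + [H⁺]²/(K1K2)) = 1 / (1 + 10^+1.22 + 10^-0.44)
   = 1 / (1 + 16.596 + 0.36308) = 1/17.959 = 0.05568

α₂ = 0.0557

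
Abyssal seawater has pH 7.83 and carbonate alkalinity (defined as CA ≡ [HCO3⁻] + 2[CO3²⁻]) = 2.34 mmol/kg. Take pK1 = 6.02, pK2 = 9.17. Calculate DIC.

DIC = 2.28 mmol/kg

CA = [HCO3⁻] + 2[CO3²⁻] = (α₁ + 2α₂)·DIC
At pH 7.83: [H⁺]/K1 = 10^-1.81 = 0.015488, K2/[H⁺] = 10^-1.34 = 0.045709
α₁ = 1/(1 + 0.015488 + 0.045709) = 1/1.0612 = 0.9423; α₂ = α₁·K2/[H⁺] = 0.04307
α₁ + 2α₂ = 1.0285
DIC = CA / (α₁ + 2α₂) = 2.34 / 1.0285 = 2.28 mmol/kg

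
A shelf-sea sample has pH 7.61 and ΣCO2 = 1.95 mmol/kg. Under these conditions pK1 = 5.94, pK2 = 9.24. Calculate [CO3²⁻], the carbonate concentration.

[CO3²⁻] = 0.0438 mmol/kg

α₂ = 1 / (1 + [H⁺]/K2 + [H⁺]²/(K1K2)) = 1 / (1 + 10^+1.63 + 10^-0.04)
   = 1 / (1 + 42.658 + 0.91201) = 1/44.570 = 0.02244
[CO3²⁻] = α₂ × DIC = 0.02244 × 1.95 = 0.0438 mmol/kg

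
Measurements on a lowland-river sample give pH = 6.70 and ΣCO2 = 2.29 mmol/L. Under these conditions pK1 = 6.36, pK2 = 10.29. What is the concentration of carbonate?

[CO3²⁻] = 0.404 μmol/L

α₂ = 1 / (1 + [H⁺]/K2 + [H⁺]²/(K1K2)) = 1 / (1 + 10^+3.59 + 10^+3.25)
   = 1 / (1 + 3890.5 + 1778.3) = 1/5669.7 = 0.0001764
[CO3²⁻] = α₂ × DIC = 0.0001764 × 2.29 = 0.000404 mmol/L = 0.404 μmol/L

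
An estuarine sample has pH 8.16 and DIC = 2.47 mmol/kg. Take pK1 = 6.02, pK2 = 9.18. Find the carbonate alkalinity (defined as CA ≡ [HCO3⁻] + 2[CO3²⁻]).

CA = 2.67 mmol/kg

CA = [HCO3⁻] + 2[CO3²⁻] = (α₁ + 2α₂)·DIC
At pH 8.16: [H⁺]/K1 = 10^-2.14 = 0.0072444, K2/[H⁺] = 10^-1.02 = 0.095499
α₁ = 1/(1 + 0.0072444 + 0.095499) = 1/1.1027 = 0.9068; α₂ = α₁·K2/[H⁺] = 0.08660
α₁ + 2α₂ = 1.0800
CA = 1.0800 × 2.47 = 2.67 mmol/kg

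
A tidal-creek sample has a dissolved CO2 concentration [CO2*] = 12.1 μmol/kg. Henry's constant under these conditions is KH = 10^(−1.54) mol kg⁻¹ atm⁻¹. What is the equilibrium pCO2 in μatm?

KH = 10^(−1.54) = 2.884×10^-2 mol kg⁻¹ atm⁻¹
pCO2 = [CO2*]/KH = 12.1×10^-6 / 2.884×10^-2 = 4.20×10^-4 atm = 420 μatm

pCO2 = 420 μatm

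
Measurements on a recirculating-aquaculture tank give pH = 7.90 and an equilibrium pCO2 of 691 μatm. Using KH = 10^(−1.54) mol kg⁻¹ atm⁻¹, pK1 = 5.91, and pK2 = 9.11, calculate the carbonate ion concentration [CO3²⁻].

[CO3²⁻] = 0.120 mmol/kg

[CO2*] = KH · pCO2 = 10^(−1.54) × 691×10^-6 = 1.993×10^-5 mol/kg
α₀ = 1/(1 + K1/[H⁺] + K1K2/[H⁺]²) = 1/(1 + 10^+1.99 + 10^+0.78) = 0.009547
DIC = [CO2*]/α₀ = 1.993×10^-5 / 0.009547 = 2.088 mmol/kg
[CO3²⁻] = α₂·DIC; α₂ = 0.05752, so [CO3²⁻] = 0.05752 × 2.088 = 0.120 mmol/kg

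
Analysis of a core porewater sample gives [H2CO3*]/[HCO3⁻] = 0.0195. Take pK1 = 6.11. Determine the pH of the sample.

pH = 7.82

From K1 = [H⁺][HCO3⁻]/[H2CO3*]:  pH = pK1 − log₁₀([H2CO3*]/[HCO3⁻])
log₁₀(0.0195) = -1.710
pH = 6.11 − (-1.710) = 7.82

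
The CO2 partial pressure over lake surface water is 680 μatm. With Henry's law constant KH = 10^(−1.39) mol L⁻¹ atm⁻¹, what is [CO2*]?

[CO2*] = 27.7 μmol/L

KH = 10^(−1.39) = 4.074×10^-2 mol L⁻¹ atm⁻¹
[CO2*] = KH · pCO2 = 4.074×10^-2 × 680×10^-6 atm = 2.77×10^-5 mol/L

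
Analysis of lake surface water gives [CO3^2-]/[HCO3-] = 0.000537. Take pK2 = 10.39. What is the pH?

From K2 = [H⁺][CO3^2-]/[HCO3-]:  pH = pK2 + log₁₀([CO3^2-]/[HCO3-])
log₁₀(0.000537) = -3.270
pH = 10.39 + (-3.270) = 7.12

pH = 7.12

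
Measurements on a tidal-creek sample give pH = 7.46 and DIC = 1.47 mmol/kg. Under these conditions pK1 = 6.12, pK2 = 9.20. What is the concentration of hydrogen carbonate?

[HCO3⁻] = 1.38 mmol/kg

α₁ = 1 / (1 + [H⁺]/K1 + K2/[H⁺]) = 1 / (1 + 10^-1.34 + 10^-1.74)
   = 1 / (1 + 0.045709 + 0.018197) = 1/1.0639 = 0.9399
[HCO3⁻] = α₁ × DIC = 0.9399 × 1.47 = 1.38 mmol/kg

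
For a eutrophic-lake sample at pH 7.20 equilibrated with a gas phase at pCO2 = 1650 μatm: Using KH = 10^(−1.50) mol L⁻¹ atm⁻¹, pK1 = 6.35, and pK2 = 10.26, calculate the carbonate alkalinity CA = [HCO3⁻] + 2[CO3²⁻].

CA = 0.370 mmol/L

[CO2*] = KH · pCO2 = 10^(−1.50) × 1650×10^-6 = 5.218×10^-5 mol/L
α₀ = 1/(1 + K1/[H⁺] + K1K2/[H⁺]²) = 1/(1 + 10^+0.85 + 10^-2.21) = 0.1237
DIC = [CO2*]/α₀ = 5.218×10^-5 / 0.1237 = 0.4219 mmol/L
CA = (α₁ + 2α₂)·DIC = (0.8756 + 2×0.0007626) × 0.4219 = 0.370 mmol/L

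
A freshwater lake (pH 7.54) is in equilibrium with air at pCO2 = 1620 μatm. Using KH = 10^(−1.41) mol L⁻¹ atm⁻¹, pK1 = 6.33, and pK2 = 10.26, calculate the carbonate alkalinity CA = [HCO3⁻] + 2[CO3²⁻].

[CO2*] = KH · pCO2 = 10^(−1.41) × 1620×10^-6 = 6.303×10^-5 mol/L
α₀ = 1/(1 + K1/[H⁺] + K1K2/[H⁺]²) = 1/(1 + 10^+1.21 + 10^-1.51) = 0.05797
DIC = [CO2*]/α₀ = 6.303×10^-5 / 0.05797 = 1.087 mmol/L
CA = (α₁ + 2α₂)·DIC = (0.9402 + 2×0.001792) × 1.087 = 1.03 mmol/L

CA = 1.03 mmol/L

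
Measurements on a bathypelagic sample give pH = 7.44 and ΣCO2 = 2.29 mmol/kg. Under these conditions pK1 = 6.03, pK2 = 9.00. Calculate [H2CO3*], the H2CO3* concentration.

[CO2*] = 0.0835 mmol/kg

α₀ = 1 / (1 + K1/[H⁺] + K1K2/[H⁺]²) = 1 / (1 + 10^+1.41 + 10^-0.15)
   = 1 / (1 + 25.704 + 0.70795) = 1/27.412 = 0.03648
[CO2*] = α₀ × DIC = 0.03648 × 2.29 = 0.0835 mmol/kg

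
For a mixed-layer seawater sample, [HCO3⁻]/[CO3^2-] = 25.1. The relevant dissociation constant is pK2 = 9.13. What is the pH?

From K2 = [H⁺][CO3^2-]/[HCO3⁻]:  pH = pK2 − log₁₀([HCO3⁻]/[CO3^2-])
log₁₀(25.1) = +1.400
pH = 9.13 − (+1.400) = 7.73

pH = 7.73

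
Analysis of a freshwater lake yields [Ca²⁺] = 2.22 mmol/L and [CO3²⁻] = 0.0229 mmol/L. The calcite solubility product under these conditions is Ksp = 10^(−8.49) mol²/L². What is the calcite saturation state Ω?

Ω = 15.7

Ksp = 10^(−8.49) = 3.236×10^-9
Ω = [Ca²⁺][CO3²⁻]/Ksp = (2.22×10^-3)(0.0229×10^-3) / 3.236×10^-9 = 15.7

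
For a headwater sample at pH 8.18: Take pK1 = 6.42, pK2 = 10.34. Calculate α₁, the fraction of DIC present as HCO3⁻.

α₁ = 1 / (1 + [H⁺]/K1 + K2/[H⁺]) = 1 / (1 + 10^-1.76 + 10^-2.16)
   = 1 / (1 + 0.017378 + 0.0069183) = 1/1.0243 = 0.9763

α₁ = 0.976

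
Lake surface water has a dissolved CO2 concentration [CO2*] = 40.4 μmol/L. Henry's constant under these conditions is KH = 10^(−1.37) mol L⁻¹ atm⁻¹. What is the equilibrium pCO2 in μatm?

KH = 10^(−1.37) = 4.266×10^-2 mol L⁻¹ atm⁻¹
pCO2 = [CO2*]/KH = 40.4×10^-6 / 4.266×10^-2 = 9.47×10^-4 atm = 947 μatm

pCO2 = 947 μatm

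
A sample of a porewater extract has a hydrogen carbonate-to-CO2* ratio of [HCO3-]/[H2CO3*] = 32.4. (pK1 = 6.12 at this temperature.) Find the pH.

From K1 = [H⁺][HCO3-]/[H2CO3*]:  pH = pK1 + log₁₀([HCO3-]/[H2CO3*])
log₁₀(32.4) = +1.511
pH = 6.12 + (+1.511) = 7.63

pH = 7.63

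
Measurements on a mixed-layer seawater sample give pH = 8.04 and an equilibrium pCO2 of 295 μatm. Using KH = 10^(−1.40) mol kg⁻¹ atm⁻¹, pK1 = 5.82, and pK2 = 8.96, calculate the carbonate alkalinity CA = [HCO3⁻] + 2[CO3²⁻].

[CO2*] = KH · pCO2 = 10^(−1.40) × 295×10^-6 = 1.174×10^-5 mol/kg
α₀ = 1/(1 + K1/[H⁺] + K1K2/[H⁺]²) = 1/(1 + 10^+2.22 + 10^+1.30) = 0.005350
DIC = [CO2*]/α₀ = 1.174×10^-5 / 0.005350 = 2.195 mmol/kg
CA = (α₁ + 2α₂)·DIC = (0.8879 + 2×0.1067) × 2.195 = 2.42 mmol/kg

CA = 2.42 mmol/kg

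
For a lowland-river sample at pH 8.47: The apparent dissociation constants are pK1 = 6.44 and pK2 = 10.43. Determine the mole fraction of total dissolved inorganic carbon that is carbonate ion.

α₂ = 0.0107

α₂ = 1 / (1 + [H⁺]/K2 + [H⁺]²/(K1K2)) = 1 / (1 + 10^+1.96 + 10^-0.07)
   = 1 / (1 + 91.201 + 0.85114) = 1/93.052 = 0.01075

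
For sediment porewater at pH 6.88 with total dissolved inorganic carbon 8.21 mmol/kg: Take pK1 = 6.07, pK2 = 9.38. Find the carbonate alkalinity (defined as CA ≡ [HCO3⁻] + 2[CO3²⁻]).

CA = 7.13 mmol/kg

CA = [HCO3⁻] + 2[CO3²⁻] = (α₁ + 2α₂)·DIC
At pH 6.88: [H⁺]/K1 = 10^-0.81 = 0.15488, K2/[H⁺] = 10^-2.50 = 0.0031623
α₁ = 1/(1 + 0.15488 + 0.0031623) = 1/1.1580 = 0.8635; α₂ = α₁·K2/[H⁺] = 0.002731
α₁ + 2α₂ = 0.8690
CA = 0.8690 × 8.21 = 7.13 mmol/kg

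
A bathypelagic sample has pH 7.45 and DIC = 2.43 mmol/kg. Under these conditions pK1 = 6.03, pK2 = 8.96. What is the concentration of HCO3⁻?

[HCO3⁻] = 2.27 mmol/kg

α₁ = 1 / (1 + [H⁺]/K1 + K2/[H⁺]) = 1 / (1 + 10^-1.42 + 10^-1.51)
   = 1 / (1 + 0.038019 + 0.030903) = 1/1.0689 = 0.9355
[HCO3⁻] = α₁ × DIC = 0.9355 × 2.43 = 2.27 mmol/kg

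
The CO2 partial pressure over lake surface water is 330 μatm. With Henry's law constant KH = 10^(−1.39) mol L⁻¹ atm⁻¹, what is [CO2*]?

KH = 10^(−1.39) = 4.074×10^-2 mol L⁻¹ atm⁻¹
[CO2*] = KH · pCO2 = 4.074×10^-2 × 330×10^-6 atm = 1.34×10^-5 mol/L

[CO2*] = 13.4 μmol/L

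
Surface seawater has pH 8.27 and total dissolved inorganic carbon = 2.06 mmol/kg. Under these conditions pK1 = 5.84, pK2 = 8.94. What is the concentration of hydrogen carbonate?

[HCO3⁻] = 1.69 mmol/kg

α₁ = 1 / (1 + [H⁺]/K1 + K2/[H⁺]) = 1 / (1 + 10^-2.43 + 10^-0.67)
   = 1 / (1 + 0.0037154 + 0.21380) = 1/1.2175 = 0.8213
[HCO3⁻] = α₁ × DIC = 0.8213 × 2.06 = 1.69 mmol/kg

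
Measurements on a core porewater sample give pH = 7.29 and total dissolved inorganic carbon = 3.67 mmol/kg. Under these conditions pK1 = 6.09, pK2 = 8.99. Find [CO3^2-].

[CO3²⁻] = 0.0676 mmol/kg

α₂ = 1 / (1 + [H⁺]/K2 + [H⁺]²/(K1K2)) = 1 / (1 + 10^+1.70 + 10^+0.50)
   = 1 / (1 + 50.119 + 3.1623) = 1/54.281 = 0.01842
[CO3²⁻] = α₂ × DIC = 0.01842 × 3.67 = 0.0676 mmol/kg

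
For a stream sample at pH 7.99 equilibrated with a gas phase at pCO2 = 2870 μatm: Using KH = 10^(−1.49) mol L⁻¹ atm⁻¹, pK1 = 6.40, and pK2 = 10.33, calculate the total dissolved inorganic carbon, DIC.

[CO2*] = KH · pCO2 = 10^(−1.49) × 2870×10^-6 = 9.287×10^-5 mol/L
α₀ = 1/(1 + K1/[H⁺] + K1K2/[H⁺]²) = 1/(1 + 10^+1.59 + 10^-0.75) = 0.02495
DIC = [CO2*]/α₀ = 9.287×10^-5 / 0.02495 = 3.72 mmol/L

DIC = 3.72 mmol/L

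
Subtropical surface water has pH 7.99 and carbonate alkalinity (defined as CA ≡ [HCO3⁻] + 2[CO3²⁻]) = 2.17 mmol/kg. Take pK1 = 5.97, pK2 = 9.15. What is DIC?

DIC = 2.06 mmol/kg

CA = [HCO3⁻] + 2[CO3²⁻] = (α₁ + 2α₂)·DIC
At pH 7.99: [H⁺]/K1 = 10^-2.02 = 0.0095499, K2/[H⁺] = 10^-1.16 = 0.069183
α₁ = 1/(1 + 0.0095499 + 0.069183) = 1/1.0787 = 0.9270; α₂ = α₁·K2/[H⁺] = 0.06413
α₁ + 2α₂ = 1.0553
DIC = CA / (α₁ + 2α₂) = 2.17 / 1.0553 = 2.06 mmol/kg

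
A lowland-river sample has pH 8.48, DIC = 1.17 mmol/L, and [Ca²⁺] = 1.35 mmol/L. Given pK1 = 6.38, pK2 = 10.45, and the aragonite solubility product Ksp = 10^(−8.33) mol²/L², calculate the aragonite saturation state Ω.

α₂ = 1 / (1 + [H⁺]/K2 + [H⁺]²/(K1K2)) = 1 / (1 + 10^+1.97 + 10^-0.13)
   = 1 / (1 + 93.325 + 0.74131) = 1/95.067 = 0.01052
[CO3²⁻] = α₂ × DIC = 0.01052 × 1.17 = 0.01231 mmol/L = 12.31 μmol/L
Ksp = 10^(−8.33) = 4.677×10^-9
Ω = [Ca²⁺][CO3²⁻]/Ksp = (1.35×10^-3)(1.231×10^-5) / 4.677×10^-9 = 3.55

Ω = 3.55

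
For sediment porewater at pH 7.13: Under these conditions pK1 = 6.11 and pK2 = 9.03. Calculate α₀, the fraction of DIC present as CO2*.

α₀ = 0.0862

α₀ = 1 / (1 + K1/[H⁺] + K1K2/[H⁺]²) = 1 / (1 + 10^+1.02 + 10^-0.88)
   = 1 / (1 + 10.471 + 0.13183) = 1/11.603 = 0.08618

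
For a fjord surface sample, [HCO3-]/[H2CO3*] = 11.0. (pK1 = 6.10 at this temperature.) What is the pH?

From K1 = [H⁺][HCO3-]/[H2CO3*]:  pH = pK1 + log₁₀([HCO3-]/[H2CO3*])
log₁₀(11.0) = +1.041
pH = 6.10 + (+1.041) = 7.14

pH = 7.14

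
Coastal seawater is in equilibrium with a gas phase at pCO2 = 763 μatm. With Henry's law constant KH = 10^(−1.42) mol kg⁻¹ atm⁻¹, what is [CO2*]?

[CO2*] = 29.0 μmol/kg

KH = 10^(−1.42) = 3.802×10^-2 mol kg⁻¹ atm⁻¹
[CO2*] = KH · pCO2 = 3.802×10^-2 × 763×10^-6 atm = 2.90×10^-5 mol/kg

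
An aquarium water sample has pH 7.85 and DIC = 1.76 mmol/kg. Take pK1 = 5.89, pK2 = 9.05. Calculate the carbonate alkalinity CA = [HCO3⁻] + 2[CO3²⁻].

CA = [HCO3⁻] + 2[CO3²⁻] = (α₁ + 2α₂)·DIC
At pH 7.85: [H⁺]/K1 = 10^-1.96 = 0.010965, K2/[H⁺] = 10^-1.20 = 0.063096
α₁ = 1/(1 + 0.010965 + 0.063096) = 1/1.0741 = 0.9310; α₂ = α₁·K2/[H⁺] = 0.05875
α₁ + 2α₂ = 1.0485
CA = 1.0485 × 1.76 = 1.85 mmol/kg

CA = 1.85 mmol/kg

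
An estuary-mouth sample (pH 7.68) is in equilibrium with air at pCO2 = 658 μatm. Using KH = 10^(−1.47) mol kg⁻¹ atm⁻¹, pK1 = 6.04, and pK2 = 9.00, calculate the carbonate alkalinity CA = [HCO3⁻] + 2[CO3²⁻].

CA = 1.07 mmol/kg

[CO2*] = KH · pCO2 = 10^(−1.47) × 658×10^-6 = 2.230×10^-5 mol/kg
α₀ = 1/(1 + K1/[H⁺] + K1K2/[H⁺]²) = 1/(1 + 10^+1.64 + 10^+0.32) = 0.02139
DIC = [CO2*]/α₀ = 2.230×10^-5 / 0.02139 = 1.042 mmol/kg
CA = (α₁ + 2α₂)·DIC = (0.9339 + 2×0.04470) × 1.042 = 1.07 mmol/kg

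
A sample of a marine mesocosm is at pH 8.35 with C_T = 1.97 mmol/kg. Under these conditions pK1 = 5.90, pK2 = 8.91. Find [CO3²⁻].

[CO3²⁻] = 0.424 mmol/kg

α₂ = 1 / (1 + [H⁺]/K2 + [H⁺]²/(K1K2)) = 1 / (1 + 10^+0.56 + 10^-1.89)
   = 1 / (1 + 3.6308 + 0.012882) = 1/4.6437 = 0.2153
[CO3²⁻] = α₂ × DIC = 0.2153 × 1.97 = 0.424 mmol/kg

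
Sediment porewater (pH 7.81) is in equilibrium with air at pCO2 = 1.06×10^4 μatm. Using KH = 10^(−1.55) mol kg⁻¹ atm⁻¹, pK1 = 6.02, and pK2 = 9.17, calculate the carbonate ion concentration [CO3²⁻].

[CO2*] = KH · pCO2 = 10^(−1.55) × 1.06×10^4×10^-6 = 2.987×10^-4 mol/kg
α₀ = 1/(1 + K1/[H⁺] + K1K2/[H⁺]²) = 1/(1 + 10^+1.79 + 10^+0.43) = 0.01530
DIC = [CO2*]/α₀ = 2.987×10^-4 / 0.01530 = 19.52 mmol/kg
[CO3²⁻] = α₂·DIC; α₂ = 0.04119, so [CO3²⁻] = 0.04119 × 19.52 = 0.804 mmol/kg

[CO3²⁻] = 0.804 mmol/kg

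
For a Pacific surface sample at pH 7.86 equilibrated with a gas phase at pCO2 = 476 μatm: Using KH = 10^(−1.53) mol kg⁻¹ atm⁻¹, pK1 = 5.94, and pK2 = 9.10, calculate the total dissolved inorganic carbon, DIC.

[CO2*] = KH · pCO2 = 10^(−1.53) × 476×10^-6 = 1.405×10^-5 mol/kg
α₀ = 1/(1 + K1/[H⁺] + K1K2/[H⁺]²) = 1/(1 + 10^+1.92 + 10^+0.68) = 0.01124
DIC = [CO2*]/α₀ = 1.405×10^-5 / 0.01124 = 1.25 mmol/kg

DIC = 1.25 mmol/kg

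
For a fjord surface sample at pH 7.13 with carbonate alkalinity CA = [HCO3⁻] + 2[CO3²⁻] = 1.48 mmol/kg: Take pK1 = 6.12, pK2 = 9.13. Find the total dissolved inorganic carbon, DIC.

CA = [HCO3⁻] + 2[CO3²⁻] = (α₁ + 2α₂)·DIC
At pH 7.13: [H⁺]/K1 = 10^-1.01 = 0.097724, K2/[H⁺] = 10^-2.00 = 0.010000
α₁ = 1/(1 + 0.097724 + 0.010000) = 1/1.1077 = 0.9028; α₂ = α₁·K2/[H⁺] = 0.009028
α₁ + 2α₂ = 0.9208
DIC = CA / (α₁ + 2α₂) = 1.48 / 0.9208 = 1.61 mmol/kg

DIC = 1.61 mmol/kg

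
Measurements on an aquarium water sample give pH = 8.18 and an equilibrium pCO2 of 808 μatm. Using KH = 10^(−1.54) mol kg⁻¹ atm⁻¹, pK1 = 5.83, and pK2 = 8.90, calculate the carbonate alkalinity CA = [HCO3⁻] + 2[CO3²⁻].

[CO2*] = KH · pCO2 = 10^(−1.54) × 808×10^-6 = 2.330×10^-5 mol/kg
α₀ = 1/(1 + K1/[H⁺] + K1K2/[H⁺]²) = 1/(1 + 10^+2.35 + 10^+1.63) = 0.003738
DIC = [CO2*]/α₀ = 2.330×10^-5 / 0.003738 = 6.234 mmol/kg
CA = (α₁ + 2α₂)·DIC = (0.8368 + 2×0.1595) × 6.234 = 7.21 mmol/kg

CA = 7.21 mmol/kg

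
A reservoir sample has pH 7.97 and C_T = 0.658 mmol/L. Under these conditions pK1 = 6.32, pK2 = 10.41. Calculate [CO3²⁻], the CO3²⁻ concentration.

α₂ = 1 / (1 + [H⁺]/K2 + [H⁺]²/(K1K2)) = 1 / (1 + 10^+2.44 + 10^+0.79)
   = 1 / (1 + 275.42 + 6.1660) = 1/282.59 = 0.003539
[CO3²⁻] = α₂ × DIC = 0.003539 × 0.658 = 0.00233 mmol/L = 2.33 μmol/L

[CO3²⁻] = 2.33 μmol/L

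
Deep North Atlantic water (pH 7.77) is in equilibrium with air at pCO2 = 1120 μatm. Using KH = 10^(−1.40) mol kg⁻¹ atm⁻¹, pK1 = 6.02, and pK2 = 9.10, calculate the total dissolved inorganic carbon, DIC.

[CO2*] = KH · pCO2 = 10^(−1.40) × 1120×10^-6 = 4.459×10^-5 mol/kg
α₀ = 1/(1 + K1/[H⁺] + K1K2/[H⁺]²) = 1/(1 + 10^+1.75 + 10^+0.42) = 0.01670
DIC = [CO2*]/α₀ = 4.459×10^-5 / 0.01670 = 2.67 mmol/kg

DIC = 2.67 mmol/kg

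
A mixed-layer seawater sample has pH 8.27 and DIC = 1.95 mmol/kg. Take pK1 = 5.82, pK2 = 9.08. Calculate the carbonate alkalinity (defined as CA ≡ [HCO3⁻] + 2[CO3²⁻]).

CA = [HCO3⁻] + 2[CO3²⁻] = (α₁ + 2α₂)·DIC
At pH 8.27: [H⁺]/K1 = 10^-2.45 = 0.0035481, K2/[H⁺] = 10^-0.81 = 0.15488
α₁ = 1/(1 + 0.0035481 + 0.15488) = 1/1.1584 = 0.8632; α₂ = α₁·K2/[H⁺] = 0.1337
α₁ + 2α₂ = 1.1306
CA = 1.1306 × 1.95 = 2.20 mmol/kg

CA = 2.20 mmol/kg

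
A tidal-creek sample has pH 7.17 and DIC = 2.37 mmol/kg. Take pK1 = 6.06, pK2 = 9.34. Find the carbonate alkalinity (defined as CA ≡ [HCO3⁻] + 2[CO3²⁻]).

CA = 2.22 mmol/kg

CA = [HCO3⁻] + 2[CO3²⁻] = (α₁ + 2α₂)·DIC
At pH 7.17: [H⁺]/K1 = 10^-1.11 = 0.077625, K2/[H⁺] = 10^-2.17 = 0.0067608
α₁ = 1/(1 + 0.077625 + 0.0067608) = 1/1.0844 = 0.9222; α₂ = α₁·K2/[H⁺] = 0.006235
α₁ + 2α₂ = 0.9347
CA = 0.9347 × 2.37 = 2.22 mmol/kg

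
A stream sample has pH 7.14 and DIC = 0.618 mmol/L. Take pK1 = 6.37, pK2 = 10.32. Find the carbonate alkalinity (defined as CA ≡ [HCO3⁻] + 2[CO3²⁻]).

CA = [HCO3⁻] + 2[CO3²⁻] = (α₁ + 2α₂)·DIC
At pH 7.14: [H⁺]/K1 = 10^-0.77 = 0.16982, K2/[H⁺] = 10^-3.18 = 0.00066069
α₁ = 1/(1 + 0.16982 + 0.00066069) = 1/1.1705 = 0.8543; α₂ = α₁·K2/[H⁺] = 0.0005645
α₁ + 2α₂ = 0.8555
CA = 0.8555 × 0.618 = 0.529 mmol/L

CA = 0.529 mmol/L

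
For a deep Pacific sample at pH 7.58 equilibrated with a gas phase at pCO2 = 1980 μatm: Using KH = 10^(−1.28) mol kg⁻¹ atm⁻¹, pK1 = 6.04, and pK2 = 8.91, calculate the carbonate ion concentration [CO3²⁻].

[CO3²⁻] = 0.169 mmol/kg

[CO2*] = KH · pCO2 = 10^(−1.28) × 1980×10^-6 = 1.039×10^-4 mol/kg
α₀ = 1/(1 + K1/[H⁺] + K1K2/[H⁺]²) = 1/(1 + 10^+1.54 + 10^+0.21) = 0.02681
DIC = [CO2*]/α₀ = 1.039×10^-4 / 0.02681 = 3.875 mmol/kg
[CO3²⁻] = α₂·DIC; α₂ = 0.04349, so [CO3²⁻] = 0.04349 × 3.875 = 0.169 mmol/kg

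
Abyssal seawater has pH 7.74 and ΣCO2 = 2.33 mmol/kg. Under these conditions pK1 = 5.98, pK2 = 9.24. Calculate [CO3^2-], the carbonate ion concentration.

[CO3²⁻] = 0.0702 mmol/kg

α₂ = 1 / (1 + [H⁺]/K2 + [H⁺]²/(K1K2)) = 1 / (1 + 10^+1.50 + 10^-0.26)
   = 1 / (1 + 31.623 + 0.54954) = 1/33.172 = 0.03015
[CO3²⁻] = α₂ × DIC = 0.03015 × 2.33 = 0.0702 mmol/kg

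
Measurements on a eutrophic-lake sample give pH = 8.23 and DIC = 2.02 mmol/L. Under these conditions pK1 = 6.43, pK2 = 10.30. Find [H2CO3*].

[CO2*] = 0.0313 mmol/L

α₀ = 1 / (1 + K1/[H⁺] + K1K2/[H⁺]²) = 1 / (1 + 10^+1.80 + 10^-0.27)
   = 1 / (1 + 63.096 + 0.53703) = 1/64.633 = 0.01547
[CO2*] = α₀ × DIC = 0.01547 × 2.02 = 0.0313 mmol/L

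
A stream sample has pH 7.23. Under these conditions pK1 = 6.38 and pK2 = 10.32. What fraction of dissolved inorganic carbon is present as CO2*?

α₀ = 0.124

α₀ = 1 / (1 + K1/[H⁺] + K1K2/[H⁺]²) = 1 / (1 + 10^+0.85 + 10^-2.24)
   = 1 / (1 + 7.0795 + 0.0057544) = 1/8.0852 = 0.1237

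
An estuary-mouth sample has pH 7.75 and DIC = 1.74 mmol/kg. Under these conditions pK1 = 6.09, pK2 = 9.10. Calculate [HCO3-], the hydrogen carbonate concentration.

α₁ = 1 / (1 + [H⁺]/K1 + K2/[H⁺]) = 1 / (1 + 10^-1.66 + 10^-1.35)
   = 1 / (1 + 0.021878 + 0.044668) = 1/1.0665 = 0.9376
[HCO3⁻] = α₁ × DIC = 0.9376 × 1.74 = 1.63 mmol/kg

[HCO3⁻] = 1.63 mmol/kg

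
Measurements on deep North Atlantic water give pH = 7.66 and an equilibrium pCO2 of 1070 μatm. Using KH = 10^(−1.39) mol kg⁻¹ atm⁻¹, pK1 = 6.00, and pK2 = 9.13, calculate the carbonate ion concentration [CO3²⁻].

[CO3²⁻] = 0.0675 mmol/kg

[CO2*] = KH · pCO2 = 10^(−1.39) × 1070×10^-6 = 4.359×10^-5 mol/kg
α₀ = 1/(1 + K1/[H⁺] + K1K2/[H⁺]²) = 1/(1 + 10^+1.66 + 10^+0.19) = 0.02072
DIC = [CO2*]/α₀ = 4.359×10^-5 / 0.02072 = 2.104 mmol/kg
[CO3²⁻] = α₂·DIC; α₂ = 0.03209, so [CO3²⁻] = 0.03209 × 2.104 = 0.0675 mmol/kg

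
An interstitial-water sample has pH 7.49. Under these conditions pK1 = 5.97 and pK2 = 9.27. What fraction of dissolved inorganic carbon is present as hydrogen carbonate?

α₁ = 1 / (1 + [H⁺]/K1 + K2/[H⁺]) = 1 / (1 + 10^-1.52 + 10^-1.78)
   = 1 / (1 + 0.030200 + 0.016596) = 1/1.0468 = 0.9553

α₁ = 0.955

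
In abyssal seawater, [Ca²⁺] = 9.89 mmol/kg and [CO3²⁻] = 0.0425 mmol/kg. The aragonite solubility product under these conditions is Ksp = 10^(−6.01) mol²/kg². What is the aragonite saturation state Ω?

Ω = 0.430

Ksp = 10^(−6.01) = 9.772×10^-7
Ω = [Ca²⁺][CO3²⁻]/Ksp = (9.89×10^-3)(0.0425×10^-3) / 9.772×10^-7 = 0.430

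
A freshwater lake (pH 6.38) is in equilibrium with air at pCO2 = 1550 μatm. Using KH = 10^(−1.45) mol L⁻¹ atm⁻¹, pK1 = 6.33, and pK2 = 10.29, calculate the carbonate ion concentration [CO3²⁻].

[CO2*] = KH · pCO2 = 10^(−1.45) × 1550×10^-6 = 5.500×10^-5 mol/L
α₀ = 1/(1 + K1/[H⁺] + K1K2/[H⁺]²) = 1/(1 + 10^+0.05 + 10^-3.86) = 0.4712
DIC = [CO2*]/α₀ = 5.500×10^-5 / 0.4712 = 0.1167 mmol/L
[CO3²⁻] = α₂·DIC; α₂ = 6.505×10^-5, so [CO3²⁻] = 6.505×10^-5 × 0.1167 = 7.59×10^-6 mmol/L = 0.00759 μmol/L

[CO3²⁻] = 0.00759 μmol/L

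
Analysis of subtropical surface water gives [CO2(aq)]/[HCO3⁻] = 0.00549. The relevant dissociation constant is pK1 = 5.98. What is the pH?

From K1 = [H⁺][HCO3⁻]/[CO2(aq)]:  pH = pK1 − log₁₀([CO2(aq)]/[HCO3⁻])
log₁₀(0.00549) = -2.260
pH = 5.98 − (-2.260) = 8.24

pH = 8.24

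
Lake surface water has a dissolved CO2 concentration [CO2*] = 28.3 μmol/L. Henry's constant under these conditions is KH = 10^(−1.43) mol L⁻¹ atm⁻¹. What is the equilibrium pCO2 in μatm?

pCO2 = 762 μatm

KH = 10^(−1.43) = 3.715×10^-2 mol L⁻¹ atm⁻¹
pCO2 = [CO2*]/KH = 28.3×10^-6 / 3.715×10^-2 = 7.62×10^-4 atm = 762 μatm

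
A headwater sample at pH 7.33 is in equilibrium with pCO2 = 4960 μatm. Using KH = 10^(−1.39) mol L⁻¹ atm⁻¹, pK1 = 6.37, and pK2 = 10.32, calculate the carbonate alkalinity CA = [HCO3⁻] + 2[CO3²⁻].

[CO2*] = KH · pCO2 = 10^(−1.39) × 4960×10^-6 = 2.021×10^-4 mol/L
α₀ = 1/(1 + K1/[H⁺] + K1K2/[H⁺]²) = 1/(1 + 10^+0.96 + 10^-2.03) = 0.09872
DIC = [CO2*]/α₀ = 2.021×10^-4 / 0.09872 = 2.047 mmol/L
CA = (α₁ + 2α₂)·DIC = (0.9004 + 2×0.0009213) × 2.047 = 1.85 mmol/L

CA = 1.85 mmol/L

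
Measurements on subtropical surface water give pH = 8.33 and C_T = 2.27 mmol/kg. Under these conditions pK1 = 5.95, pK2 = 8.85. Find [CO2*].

α₀ = 1 / (1 + K1/[H⁺] + K1K2/[H⁺]²) = 1 / (1 + 10^+2.38 + 10^+1.86)
   = 1 / (1 + 239.88 + 72.444) = 1/313.33 = 0.003192
[CO2*] = α₀ × DIC = 0.003192 × 2.27 = 0.00724 mmol/kg = 7.24 μmol/kg

[CO2*] = 7.24 μmol/kg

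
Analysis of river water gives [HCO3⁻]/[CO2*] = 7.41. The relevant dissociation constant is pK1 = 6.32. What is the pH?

From K1 = [H⁺][HCO3⁻]/[CO2*]:  pH = pK1 + log₁₀([HCO3⁻]/[CO2*])
log₁₀(7.41) = +0.870
pH = 6.32 + (+0.870) = 7.19

pH = 7.19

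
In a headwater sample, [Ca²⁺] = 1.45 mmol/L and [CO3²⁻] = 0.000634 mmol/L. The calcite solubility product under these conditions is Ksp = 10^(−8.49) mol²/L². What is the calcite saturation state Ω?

Ω = 0.284

Ksp = 10^(−8.49) = 3.236×10^-9
Ω = [Ca²⁺][CO3²⁻]/Ksp = (1.45×10^-3)(0.000634×10^-3) / 3.236×10^-9 = 0.284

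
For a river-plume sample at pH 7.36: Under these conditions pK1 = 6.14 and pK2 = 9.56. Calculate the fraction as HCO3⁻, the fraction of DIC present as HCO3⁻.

α₁ = 0.938

α₁ = 1 / (1 + [H⁺]/K1 + K2/[H⁺]) = 1 / (1 + 10^-1.22 + 10^-2.20)
   = 1 / (1 + 0.060256 + 0.0063096) = 1/1.0666 = 0.9376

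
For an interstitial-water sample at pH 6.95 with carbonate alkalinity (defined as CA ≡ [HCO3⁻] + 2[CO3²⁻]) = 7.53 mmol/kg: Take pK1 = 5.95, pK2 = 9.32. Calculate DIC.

DIC = 8.24 mmol/kg

CA = [HCO3⁻] + 2[CO3²⁻] = (α₁ + 2α₂)·DIC
At pH 6.95: [H⁺]/K1 = 10^-1.00 = 0.10000, K2/[H⁺] = 10^-2.37 = 0.0042658
α₁ = 1/(1 + 0.10000 + 0.0042658) = 1/1.1043 = 0.9056; α₂ = α₁·K2/[H⁺] = 0.003863
α₁ + 2α₂ = 0.9133
DIC = CA / (α₁ + 2α₂) = 7.53 / 0.9133 = 8.24 mmol/kg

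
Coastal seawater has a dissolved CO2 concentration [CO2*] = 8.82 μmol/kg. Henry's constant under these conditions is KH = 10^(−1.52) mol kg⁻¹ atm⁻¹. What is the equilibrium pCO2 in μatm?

KH = 10^(−1.52) = 3.020×10^-2 mol kg⁻¹ atm⁻¹
pCO2 = [CO2*]/KH = 8.82×10^-6 / 3.020×10^-2 = 2.92×10^-4 atm = 292 μatm

pCO2 = 292 μatm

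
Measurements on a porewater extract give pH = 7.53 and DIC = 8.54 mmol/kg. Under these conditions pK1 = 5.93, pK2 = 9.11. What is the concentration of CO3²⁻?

α₂ = 1 / (1 + [H⁺]/K2 + [H⁺]²/(K1K2)) = 1 / (1 + 10^+1.58 + 10^-0.02)
   = 1 / (1 + 38.019 + 0.95499) = 1/39.974 = 0.02502
[CO3²⁻] = α₂ × DIC = 0.02502 × 8.54 = 0.214 mmol/kg

[CO3²⁻] = 0.214 mmol/kg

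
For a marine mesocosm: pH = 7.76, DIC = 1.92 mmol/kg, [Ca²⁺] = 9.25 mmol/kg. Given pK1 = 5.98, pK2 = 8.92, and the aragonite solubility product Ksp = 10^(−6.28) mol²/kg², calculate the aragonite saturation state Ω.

Ω = 2.16

α₂ = 1 / (1 + [H⁺]/K2 + [H⁺]²/(K1K2)) = 1 / (1 + 10^+1.16 + 10^-0.62)
   = 1 / (1 + 14.454 + 0.23988) = 1/15.694 = 0.06372
[CO3²⁻] = α₂ × DIC = 0.06372 × 1.92 = 0.1223 mmol/kg
Ksp = 10^(−6.28) = 5.248×10^-7
Ω = [Ca²⁺][CO3²⁻]/Ksp = (9.25×10^-3)(1.223×10^-4) / 5.248×10^-7 = 2.16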